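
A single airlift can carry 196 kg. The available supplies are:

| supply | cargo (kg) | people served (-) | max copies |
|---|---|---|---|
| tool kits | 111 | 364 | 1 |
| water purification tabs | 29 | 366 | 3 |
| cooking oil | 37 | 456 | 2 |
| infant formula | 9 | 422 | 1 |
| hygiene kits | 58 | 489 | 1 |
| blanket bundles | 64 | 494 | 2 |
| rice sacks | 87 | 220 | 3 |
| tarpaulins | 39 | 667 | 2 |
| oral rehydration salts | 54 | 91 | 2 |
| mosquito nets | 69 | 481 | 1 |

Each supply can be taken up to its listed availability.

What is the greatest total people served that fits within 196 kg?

3034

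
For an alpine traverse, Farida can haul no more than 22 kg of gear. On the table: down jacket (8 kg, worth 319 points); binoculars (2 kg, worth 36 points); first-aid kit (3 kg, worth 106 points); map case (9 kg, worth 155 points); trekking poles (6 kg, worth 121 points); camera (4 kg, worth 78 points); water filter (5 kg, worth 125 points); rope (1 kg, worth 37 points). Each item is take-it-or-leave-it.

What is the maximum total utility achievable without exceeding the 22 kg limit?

The ratio heuristic lands on down jacket + first-aid kit + camera + water filter + rope (665) but leaves 1 kg idle.
Replace camera and rope with trekking poles: the trade gains 6 net, giving 671 at 22 kg.
Every other selection either busts 22 kg or fails to beat 671.

671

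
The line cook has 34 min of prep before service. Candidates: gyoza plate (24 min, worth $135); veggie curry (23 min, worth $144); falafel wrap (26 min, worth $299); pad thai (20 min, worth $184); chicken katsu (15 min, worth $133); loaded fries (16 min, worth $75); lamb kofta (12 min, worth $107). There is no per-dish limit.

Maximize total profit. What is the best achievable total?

299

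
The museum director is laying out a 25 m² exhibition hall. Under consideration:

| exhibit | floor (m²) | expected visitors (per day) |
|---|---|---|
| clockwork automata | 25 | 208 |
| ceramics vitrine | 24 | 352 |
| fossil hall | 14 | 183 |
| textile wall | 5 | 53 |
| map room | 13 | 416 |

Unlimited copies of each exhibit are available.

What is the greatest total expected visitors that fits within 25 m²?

522

Best packing: 2×textile wall + map room — 23 m², 522 total.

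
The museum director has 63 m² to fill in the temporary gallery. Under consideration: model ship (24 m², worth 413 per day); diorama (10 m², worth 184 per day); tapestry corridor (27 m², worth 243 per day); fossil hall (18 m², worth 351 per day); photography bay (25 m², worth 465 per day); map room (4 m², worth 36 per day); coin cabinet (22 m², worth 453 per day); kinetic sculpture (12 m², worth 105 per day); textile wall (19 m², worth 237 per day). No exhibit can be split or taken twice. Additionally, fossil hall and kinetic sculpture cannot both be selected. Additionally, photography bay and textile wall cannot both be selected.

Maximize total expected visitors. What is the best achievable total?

1138

Density check — coin cabinet 20.59, fossil hall 19.50, photography bay 18.60, diorama 18.40 are the best per m².
Greedy by ratio would take diorama + fossil hall + map room + coin cabinet: 54 m² used, total 1024.
Replace fossil hall with photography bay: the trade gains 114 net, giving 1138 at 61 m².
The closest alternative, diorama + photography bay + coin cabinet, reaches only 1102.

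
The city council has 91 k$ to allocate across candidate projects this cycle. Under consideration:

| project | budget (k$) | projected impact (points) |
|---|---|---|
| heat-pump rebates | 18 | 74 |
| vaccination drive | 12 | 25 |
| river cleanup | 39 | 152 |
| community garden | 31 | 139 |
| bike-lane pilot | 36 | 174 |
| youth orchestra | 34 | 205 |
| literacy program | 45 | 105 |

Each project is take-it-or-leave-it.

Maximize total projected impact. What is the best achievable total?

453

The ratio ordering already packs tightly: heat-pump rebates + bike-lane pilot + youth orchestra, 88 k$, 453.
The closest alternative, heat-pump rebates + river cleanup + youth orchestra, reaches only 431.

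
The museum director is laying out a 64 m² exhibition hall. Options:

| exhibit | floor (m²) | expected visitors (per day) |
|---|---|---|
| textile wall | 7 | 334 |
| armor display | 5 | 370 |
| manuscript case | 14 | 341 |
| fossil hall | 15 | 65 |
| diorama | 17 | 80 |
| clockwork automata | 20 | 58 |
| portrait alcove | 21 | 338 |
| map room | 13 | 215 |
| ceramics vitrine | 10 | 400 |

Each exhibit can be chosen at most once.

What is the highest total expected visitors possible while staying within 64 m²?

Greedy by ratio would take textile wall + armor display + manuscript case + fossil hall + map room + ceramics vitrine: 64 m² used, total 1725.
Replace fossil hall and map room with portrait alcove: the trade gains 58 net, giving 1783 at 57 m².
Runner-up textile wall + armor display + manuscript case + fossil hall + map room + ceramics vitrine tops out at 1725.

1783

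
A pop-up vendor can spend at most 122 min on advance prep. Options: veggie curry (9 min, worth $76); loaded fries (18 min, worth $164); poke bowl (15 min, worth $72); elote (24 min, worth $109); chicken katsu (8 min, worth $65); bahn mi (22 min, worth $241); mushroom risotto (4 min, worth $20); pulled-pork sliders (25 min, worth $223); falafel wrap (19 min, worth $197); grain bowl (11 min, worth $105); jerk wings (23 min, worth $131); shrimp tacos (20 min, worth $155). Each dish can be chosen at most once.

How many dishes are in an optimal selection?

7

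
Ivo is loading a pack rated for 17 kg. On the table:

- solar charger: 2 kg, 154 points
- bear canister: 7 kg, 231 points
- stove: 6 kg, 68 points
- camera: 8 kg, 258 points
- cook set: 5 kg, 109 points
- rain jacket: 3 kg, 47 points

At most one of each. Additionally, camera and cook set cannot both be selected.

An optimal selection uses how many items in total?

The maximum utility within 17 kg is 643.
One optimal bundle: solar charger + bear canister + camera (17 kg).
All optima have 3 items.

3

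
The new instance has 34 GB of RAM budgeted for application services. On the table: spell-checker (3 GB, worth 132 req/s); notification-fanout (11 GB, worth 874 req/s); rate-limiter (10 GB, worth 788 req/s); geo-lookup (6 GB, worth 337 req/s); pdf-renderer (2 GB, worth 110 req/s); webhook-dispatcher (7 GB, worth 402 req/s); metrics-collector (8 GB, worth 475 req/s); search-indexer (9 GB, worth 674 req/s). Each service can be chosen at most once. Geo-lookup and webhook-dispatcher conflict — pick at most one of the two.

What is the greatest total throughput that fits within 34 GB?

2468

Filling by ratio: notification-fanout + rate-limiter + pdf-renderer + search-indexer for 2446, with 2 GB left unused.
Replace pdf-renderer with spell-checker: the trade gains 22 net, giving 2468 at 33 GB.
The spare 1 GB is too small for any remaining service, and no feasible exchange beats 2468.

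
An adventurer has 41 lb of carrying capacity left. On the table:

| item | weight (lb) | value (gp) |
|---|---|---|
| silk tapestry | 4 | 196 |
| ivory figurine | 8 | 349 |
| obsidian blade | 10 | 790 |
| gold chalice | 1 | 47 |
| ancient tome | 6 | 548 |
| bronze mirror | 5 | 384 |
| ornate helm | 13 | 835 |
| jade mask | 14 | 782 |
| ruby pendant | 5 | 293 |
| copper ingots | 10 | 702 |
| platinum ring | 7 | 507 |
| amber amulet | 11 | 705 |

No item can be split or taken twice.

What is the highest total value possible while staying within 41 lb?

3064

Density check — ancient tome 91.33, obsidian blade 79.00, bronze mirror 76.80, platinum ring 72.43 are the best per lb.
A density-first pass picks obsidian blade + gold chalice + ancient tome + bronze mirror + copper ingots + platinum ring — 2978 at 39 lb.
Dropping gold chalice and copper ingots frees 11 lb; slotting in ornate helm (13 lb) lifts the total to 3064 at 41 lb.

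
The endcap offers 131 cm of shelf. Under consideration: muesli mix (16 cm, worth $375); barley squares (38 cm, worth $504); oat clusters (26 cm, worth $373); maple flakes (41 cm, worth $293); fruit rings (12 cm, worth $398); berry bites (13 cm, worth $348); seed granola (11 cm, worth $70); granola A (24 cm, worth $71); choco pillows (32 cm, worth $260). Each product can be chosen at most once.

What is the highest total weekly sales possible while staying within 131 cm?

2069

Filling by ratio: muesli mix + barley squares + oat clusters + fruit rings + berry bites + seed granola for 2068, with 15 cm left unused.
The 11 cm tied up in seed granola is better spent on granola A — total rises to 2069 (129 cm).
Runner-up muesli mix + barley squares + oat clusters + fruit rings + berry bites + seed granola tops out at 2068.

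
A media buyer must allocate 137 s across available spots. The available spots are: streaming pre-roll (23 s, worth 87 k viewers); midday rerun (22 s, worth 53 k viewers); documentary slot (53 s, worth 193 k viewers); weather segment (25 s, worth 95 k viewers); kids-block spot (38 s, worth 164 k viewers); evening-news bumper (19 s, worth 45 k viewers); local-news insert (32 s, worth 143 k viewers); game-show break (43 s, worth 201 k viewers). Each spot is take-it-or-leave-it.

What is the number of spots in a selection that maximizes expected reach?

The maximum expected reach within 137 s is 595.
One optimal bundle: streaming pre-roll + kids-block spot + local-news insert + game-show break (136 s).
All optima have 4 spots.

4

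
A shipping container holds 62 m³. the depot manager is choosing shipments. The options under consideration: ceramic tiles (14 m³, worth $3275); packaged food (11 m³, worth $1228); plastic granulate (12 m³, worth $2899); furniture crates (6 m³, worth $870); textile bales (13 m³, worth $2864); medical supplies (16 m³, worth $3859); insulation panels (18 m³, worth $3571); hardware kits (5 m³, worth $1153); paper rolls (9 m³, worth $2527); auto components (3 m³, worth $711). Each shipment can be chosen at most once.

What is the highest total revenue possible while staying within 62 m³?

14583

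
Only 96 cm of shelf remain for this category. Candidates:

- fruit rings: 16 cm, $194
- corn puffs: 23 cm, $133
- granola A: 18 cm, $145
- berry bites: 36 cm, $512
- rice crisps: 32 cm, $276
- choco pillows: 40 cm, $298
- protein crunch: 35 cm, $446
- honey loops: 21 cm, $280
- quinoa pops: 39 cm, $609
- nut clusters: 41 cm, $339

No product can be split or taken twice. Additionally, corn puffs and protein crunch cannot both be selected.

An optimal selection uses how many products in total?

Best achievable weekly sales is 1401.
berry bites + honey loops + quinoa pops hits 1401 at 96 cm.
Every optimal selection uses 3 products.

3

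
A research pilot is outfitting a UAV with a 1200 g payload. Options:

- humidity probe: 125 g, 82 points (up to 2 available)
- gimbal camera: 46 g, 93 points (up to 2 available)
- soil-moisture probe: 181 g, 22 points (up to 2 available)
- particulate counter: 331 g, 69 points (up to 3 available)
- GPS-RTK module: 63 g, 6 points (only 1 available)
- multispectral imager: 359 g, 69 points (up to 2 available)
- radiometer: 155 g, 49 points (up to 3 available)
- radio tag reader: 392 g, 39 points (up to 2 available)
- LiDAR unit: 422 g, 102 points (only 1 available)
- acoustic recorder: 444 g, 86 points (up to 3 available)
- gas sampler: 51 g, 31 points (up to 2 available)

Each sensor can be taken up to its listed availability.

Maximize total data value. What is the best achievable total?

612

Ranking by ratio (data value/g): gimbal camera 2.02, humidity probe 0.66, gas sampler 0.61, radiometer 0.32.
The ratio heuristic lands on 2×humidity probe + 2×gimbal camera + soil-moisture probe + GPS-RTK module + 3×radiometer + 2×gas sampler (587) but leaves 47 g idle.
The 399 g tied up in soil-moisture probe and GPS-RTK module and radiometer is better spent on LiDAR unit — total rises to 612 (1176 g).
The spare 24 g is too small for any remaining sensor, and no exchange beats 612.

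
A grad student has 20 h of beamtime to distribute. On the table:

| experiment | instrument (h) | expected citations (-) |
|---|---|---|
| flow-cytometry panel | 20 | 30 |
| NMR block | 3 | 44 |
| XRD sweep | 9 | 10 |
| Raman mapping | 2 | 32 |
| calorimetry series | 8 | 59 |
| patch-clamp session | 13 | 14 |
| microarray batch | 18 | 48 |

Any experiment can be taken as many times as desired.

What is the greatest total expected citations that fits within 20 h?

By expected citations per h: Raman mapping 16.00, NMR block 14.67, calorimetry series 7.38 lead.
Taking 10×Raman mapping: 20 h used, 320 in expected citations.
Nothing else within 20 h beats 320.

320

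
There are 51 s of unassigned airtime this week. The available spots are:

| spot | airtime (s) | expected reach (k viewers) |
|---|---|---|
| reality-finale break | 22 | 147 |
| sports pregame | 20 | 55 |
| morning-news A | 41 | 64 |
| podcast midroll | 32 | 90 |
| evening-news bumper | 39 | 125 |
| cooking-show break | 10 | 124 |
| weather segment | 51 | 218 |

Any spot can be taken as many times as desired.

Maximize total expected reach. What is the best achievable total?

5×cooking-show break uses 50 of the 51 s and totals 620.
The spare 1 s is too small for any remaining spot, and no exchange beats 620.

620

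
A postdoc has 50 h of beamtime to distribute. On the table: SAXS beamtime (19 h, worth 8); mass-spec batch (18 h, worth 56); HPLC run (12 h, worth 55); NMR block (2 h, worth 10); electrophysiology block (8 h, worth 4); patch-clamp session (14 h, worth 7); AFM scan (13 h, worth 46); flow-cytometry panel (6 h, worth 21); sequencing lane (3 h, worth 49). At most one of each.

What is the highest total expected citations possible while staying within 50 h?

A density-first pass picks HPLC run + NMR block + electrophysiology block + AFM scan + flow-cytometry panel + sequencing lane — 185 at 44 h.
Dropping electrophysiology block and flow-cytometry panel frees 14 h; slotting in mass-spec batch (18 h) lifts the total to 216 at 48 h.
That's the maximum — no swap from here does better than 216.

216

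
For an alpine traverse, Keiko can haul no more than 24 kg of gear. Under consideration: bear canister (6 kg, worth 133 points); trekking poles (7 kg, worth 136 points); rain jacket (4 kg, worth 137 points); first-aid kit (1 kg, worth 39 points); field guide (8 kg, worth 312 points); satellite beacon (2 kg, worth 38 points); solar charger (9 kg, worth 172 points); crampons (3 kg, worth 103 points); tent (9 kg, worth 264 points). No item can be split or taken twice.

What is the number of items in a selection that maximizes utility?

Optimal total is 816.
rain jacket + field guide + crampons + tent hits 816 at 24 kg.
Every optimal selection uses 4 items.

4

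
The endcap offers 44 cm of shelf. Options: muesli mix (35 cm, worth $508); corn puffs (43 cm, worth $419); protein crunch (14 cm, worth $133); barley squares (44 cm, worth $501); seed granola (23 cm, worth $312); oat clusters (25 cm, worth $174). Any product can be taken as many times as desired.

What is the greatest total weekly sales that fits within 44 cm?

508

Taking muesli mix: 35 cm used, 508 in weekly sales.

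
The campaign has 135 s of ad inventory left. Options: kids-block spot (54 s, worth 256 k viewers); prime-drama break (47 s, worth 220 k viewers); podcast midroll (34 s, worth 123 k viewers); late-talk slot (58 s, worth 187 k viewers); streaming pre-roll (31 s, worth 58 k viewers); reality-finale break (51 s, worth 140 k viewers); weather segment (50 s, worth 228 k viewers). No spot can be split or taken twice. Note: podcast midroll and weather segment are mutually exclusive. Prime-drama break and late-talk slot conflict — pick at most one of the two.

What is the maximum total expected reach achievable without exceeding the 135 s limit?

The ratio ordering already packs tightly: kids-block spot + prime-drama break + podcast midroll, 135 s, 599.
Runner-up kids-block spot + streaming pre-roll + weather segment tops out at 542.

599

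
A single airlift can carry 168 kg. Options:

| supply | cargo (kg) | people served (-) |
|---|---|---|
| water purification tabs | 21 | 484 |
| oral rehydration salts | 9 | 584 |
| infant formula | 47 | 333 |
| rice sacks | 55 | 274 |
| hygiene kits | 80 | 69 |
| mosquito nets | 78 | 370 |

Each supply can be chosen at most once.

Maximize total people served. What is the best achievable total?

A density-first pass picks water purification tabs + oral rehydration salts + infant formula + rice sacks — 1675 at 132 kg.
Dropping rice sacks frees 55 kg; slotting in mosquito nets (78 kg) lifts the total to 1771 at 155 kg.

1771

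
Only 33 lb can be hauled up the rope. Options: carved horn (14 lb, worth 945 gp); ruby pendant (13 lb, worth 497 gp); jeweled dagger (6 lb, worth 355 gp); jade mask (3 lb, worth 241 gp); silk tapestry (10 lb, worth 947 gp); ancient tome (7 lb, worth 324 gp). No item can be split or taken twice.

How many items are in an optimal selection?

4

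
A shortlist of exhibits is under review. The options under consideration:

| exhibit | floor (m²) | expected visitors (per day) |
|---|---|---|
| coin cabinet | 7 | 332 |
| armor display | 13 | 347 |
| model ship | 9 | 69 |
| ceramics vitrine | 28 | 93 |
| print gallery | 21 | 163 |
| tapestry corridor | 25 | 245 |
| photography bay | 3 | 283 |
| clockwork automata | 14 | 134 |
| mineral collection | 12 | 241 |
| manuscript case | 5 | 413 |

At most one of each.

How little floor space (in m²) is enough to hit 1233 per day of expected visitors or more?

Need the lightest bundle worth ≥ 1233.
coin cabinet + photography bay + mineral collection + manuscript case: 1269 expected visitors at 27 m².
Any bundle with less than 27 m² falls short of 1233.

27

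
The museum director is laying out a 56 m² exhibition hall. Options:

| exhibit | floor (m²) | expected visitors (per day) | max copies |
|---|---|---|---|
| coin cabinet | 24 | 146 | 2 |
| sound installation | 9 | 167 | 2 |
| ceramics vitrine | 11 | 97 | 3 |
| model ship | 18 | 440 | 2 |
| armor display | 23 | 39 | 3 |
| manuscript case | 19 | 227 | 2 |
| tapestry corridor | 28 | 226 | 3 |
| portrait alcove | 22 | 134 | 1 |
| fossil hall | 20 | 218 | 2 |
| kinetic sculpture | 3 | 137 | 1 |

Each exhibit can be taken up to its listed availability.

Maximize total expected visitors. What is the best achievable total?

1214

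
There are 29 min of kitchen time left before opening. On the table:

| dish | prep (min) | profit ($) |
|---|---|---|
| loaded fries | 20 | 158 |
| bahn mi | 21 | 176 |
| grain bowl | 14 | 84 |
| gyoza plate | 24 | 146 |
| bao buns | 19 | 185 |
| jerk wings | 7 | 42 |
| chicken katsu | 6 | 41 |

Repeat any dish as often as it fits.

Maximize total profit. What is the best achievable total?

227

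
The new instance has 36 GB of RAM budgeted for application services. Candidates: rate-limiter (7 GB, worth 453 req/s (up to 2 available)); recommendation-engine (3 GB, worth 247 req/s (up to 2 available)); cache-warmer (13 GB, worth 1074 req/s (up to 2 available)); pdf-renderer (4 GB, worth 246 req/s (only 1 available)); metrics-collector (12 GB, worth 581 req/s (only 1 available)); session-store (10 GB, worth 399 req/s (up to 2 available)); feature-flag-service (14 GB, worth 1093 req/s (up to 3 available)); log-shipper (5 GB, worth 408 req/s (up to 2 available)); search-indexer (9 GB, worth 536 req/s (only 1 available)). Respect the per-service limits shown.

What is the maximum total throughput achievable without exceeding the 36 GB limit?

2964

Taking the top-ratio services first gives 2×recommendation-engine + 2×cache-warmer + pdf-renderer for 2888 (36 GB).
The 10 GB tied up in 2×recommendation-engine and pdf-renderer is better spent on 2×log-shipper — total rises to 2964 (36 GB).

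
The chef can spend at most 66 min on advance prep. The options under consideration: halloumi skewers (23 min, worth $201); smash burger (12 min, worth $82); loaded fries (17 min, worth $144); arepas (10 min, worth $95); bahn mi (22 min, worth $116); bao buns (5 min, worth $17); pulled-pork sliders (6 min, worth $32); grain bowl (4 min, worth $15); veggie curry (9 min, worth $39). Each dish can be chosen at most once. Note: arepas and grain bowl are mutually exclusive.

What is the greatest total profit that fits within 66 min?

522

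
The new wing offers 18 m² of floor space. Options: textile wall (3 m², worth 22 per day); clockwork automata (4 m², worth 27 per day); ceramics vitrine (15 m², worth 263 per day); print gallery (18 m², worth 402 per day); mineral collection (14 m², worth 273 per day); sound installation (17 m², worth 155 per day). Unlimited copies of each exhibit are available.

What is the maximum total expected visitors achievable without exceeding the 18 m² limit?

402

The ratio ordering already packs tightly: print gallery, 18 m², 402.
That's the maximum — no swap from here does better than 402.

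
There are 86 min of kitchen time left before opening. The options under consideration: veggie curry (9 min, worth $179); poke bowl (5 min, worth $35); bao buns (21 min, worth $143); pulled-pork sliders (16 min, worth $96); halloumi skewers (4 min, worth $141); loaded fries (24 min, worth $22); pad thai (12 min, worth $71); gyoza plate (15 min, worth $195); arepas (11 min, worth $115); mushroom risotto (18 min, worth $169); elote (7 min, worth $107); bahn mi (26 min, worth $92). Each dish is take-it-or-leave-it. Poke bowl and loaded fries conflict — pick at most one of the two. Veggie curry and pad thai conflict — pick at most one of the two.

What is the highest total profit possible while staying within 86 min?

Density check — halloumi skewers 35.25, veggie curry 19.89, elote 15.29, gyoza plate 13.00 are the best per min.
Greedy by ratio would take veggie curry + poke bowl + pulled-pork sliders + halloumi skewers + gyoza plate + arepas + mushroom risotto + elote: 85 min used, total 1037.
Dropping poke bowl and pulled-pork sliders frees 21 min; slotting in bao buns (21 min) lifts the total to 1049 at 85 min.
Next best is veggie curry + poke bowl + pulled-pork sliders + halloumi skewers + gyoza plate + arepas + mushroom risotto + elote at 1037 (85 min) — short by 12.

1049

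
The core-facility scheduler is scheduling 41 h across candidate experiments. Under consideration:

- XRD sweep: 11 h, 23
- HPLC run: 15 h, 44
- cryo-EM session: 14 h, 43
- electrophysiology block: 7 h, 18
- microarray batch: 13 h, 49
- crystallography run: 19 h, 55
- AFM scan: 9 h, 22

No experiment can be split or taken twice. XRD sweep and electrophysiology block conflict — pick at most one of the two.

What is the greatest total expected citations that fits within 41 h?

126

Taking the top-ratio experiments first gives cryo-EM session + electrophysiology block + microarray batch for 110 (34 h).
Replace cryo-EM session and electrophysiology block with crystallography run + AFM scan: the trade gains 16 net, giving 126 at 41 h.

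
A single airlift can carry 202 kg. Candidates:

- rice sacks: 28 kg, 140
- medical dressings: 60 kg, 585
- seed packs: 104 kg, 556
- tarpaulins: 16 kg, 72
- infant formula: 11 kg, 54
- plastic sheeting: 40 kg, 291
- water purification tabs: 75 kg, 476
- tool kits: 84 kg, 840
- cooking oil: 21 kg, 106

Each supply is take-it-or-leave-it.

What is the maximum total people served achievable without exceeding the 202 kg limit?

Filling by ratio: medical dressings + infant formula + plastic sheeting + tool kits for 1770, with 7 kg left unused.
The 11 kg tied up in infant formula is better spent on tarpaulins — total rises to 1788 (200 kg).
Next best is medical dressings + infant formula + plastic sheeting + tool kits at 1770 (195 kg) — short by 18.

1788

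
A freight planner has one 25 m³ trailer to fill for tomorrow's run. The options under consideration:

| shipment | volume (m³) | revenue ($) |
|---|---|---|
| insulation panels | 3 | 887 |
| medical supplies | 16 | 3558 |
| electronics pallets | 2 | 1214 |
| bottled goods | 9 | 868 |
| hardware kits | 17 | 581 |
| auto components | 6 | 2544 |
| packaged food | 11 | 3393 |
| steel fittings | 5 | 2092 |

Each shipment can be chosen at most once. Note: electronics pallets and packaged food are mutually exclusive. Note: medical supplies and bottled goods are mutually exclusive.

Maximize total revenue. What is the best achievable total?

8916

Insulation panels + auto components + packaged food + steel fittings uses 25 of the 25 m³ and totals 8916.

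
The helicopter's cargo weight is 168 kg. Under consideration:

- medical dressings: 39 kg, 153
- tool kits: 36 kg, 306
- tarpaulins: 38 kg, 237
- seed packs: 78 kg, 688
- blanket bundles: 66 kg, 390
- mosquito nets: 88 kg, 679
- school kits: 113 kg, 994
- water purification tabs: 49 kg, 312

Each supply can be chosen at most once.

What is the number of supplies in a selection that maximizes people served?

2

Best achievable people served is 1367.
seed packs + mosquito nets hits 1367 at 166 kg.
All optima have 2 supplies.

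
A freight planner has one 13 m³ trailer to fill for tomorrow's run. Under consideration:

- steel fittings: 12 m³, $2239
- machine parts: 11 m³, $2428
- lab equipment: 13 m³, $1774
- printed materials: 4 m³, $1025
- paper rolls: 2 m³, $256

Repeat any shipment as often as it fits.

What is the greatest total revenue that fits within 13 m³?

3075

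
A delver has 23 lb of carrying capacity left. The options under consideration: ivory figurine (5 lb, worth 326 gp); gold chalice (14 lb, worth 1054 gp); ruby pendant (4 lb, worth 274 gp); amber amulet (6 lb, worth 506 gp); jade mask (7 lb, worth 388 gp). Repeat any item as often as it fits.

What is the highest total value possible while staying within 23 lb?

A density-first pass picks ruby pendant + 3×amber amulet — 1792 at 22 lb.
The 4 lb tied up in ruby pendant is better spent on ivory figurine — total rises to 1844 (23 lb).
No other feasible combination exceeds 1844.

1844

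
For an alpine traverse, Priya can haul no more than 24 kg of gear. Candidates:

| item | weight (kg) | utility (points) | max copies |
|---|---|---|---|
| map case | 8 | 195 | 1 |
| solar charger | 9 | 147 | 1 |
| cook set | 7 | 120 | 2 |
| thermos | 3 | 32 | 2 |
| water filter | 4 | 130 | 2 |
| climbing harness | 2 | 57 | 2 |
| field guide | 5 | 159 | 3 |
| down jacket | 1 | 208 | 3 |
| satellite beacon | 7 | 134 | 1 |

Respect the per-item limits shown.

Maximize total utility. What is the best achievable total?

1288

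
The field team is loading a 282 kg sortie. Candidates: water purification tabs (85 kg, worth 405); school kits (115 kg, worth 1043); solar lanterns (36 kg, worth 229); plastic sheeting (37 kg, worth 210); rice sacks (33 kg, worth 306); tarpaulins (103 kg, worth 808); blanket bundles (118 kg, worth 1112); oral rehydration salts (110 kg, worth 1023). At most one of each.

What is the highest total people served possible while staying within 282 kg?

2461

Taking the top-ratio supplies first gives rice sacks + blanket bundles + oral rehydration salts for 2441 (261 kg).
Dropping oral rehydration salts frees 110 kg; slotting in school kits (115 kg) lifts the total to 2461 at 266 kg.
Next best is rice sacks + blanket bundles + oral rehydration salts at 2441 (261 kg) — short by 20.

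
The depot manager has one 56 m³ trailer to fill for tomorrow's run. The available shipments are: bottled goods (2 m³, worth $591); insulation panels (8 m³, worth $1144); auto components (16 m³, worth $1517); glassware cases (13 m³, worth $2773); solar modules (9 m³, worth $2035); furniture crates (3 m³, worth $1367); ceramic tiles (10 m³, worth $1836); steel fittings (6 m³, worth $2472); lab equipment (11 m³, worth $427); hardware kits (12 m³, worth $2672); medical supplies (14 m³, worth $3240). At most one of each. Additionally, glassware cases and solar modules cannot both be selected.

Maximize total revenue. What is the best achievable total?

14213

Best packing: bottled goods + solar modules + furniture crates + ceramic tiles + steel fittings + hardware kits + medical supplies — 56 m³, 14213 total.
Next best is insulation panels + glassware cases + furniture crates + steel fittings + hardware kits + medical supplies at 13668 (56 m³) — short by 545.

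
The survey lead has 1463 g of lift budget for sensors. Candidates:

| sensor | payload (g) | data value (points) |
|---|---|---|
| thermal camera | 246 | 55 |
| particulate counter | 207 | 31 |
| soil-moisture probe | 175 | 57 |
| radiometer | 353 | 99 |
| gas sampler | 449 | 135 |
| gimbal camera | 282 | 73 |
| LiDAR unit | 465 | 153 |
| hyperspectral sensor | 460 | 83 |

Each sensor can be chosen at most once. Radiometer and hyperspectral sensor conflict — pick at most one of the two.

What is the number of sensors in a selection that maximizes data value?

The maximum data value within 1463 g is 444.
One optimal bundle: soil-moisture probe + radiometer + gas sampler + LiDAR unit (1442 g).
Every optimal selection uses 4 sensors.

4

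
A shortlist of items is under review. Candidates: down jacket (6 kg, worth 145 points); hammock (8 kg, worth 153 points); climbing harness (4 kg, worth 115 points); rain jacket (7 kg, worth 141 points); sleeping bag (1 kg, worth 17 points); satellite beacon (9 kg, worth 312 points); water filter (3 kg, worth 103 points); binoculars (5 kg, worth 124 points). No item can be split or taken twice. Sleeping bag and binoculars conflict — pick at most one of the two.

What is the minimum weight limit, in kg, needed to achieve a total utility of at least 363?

12

Need the lightest bundle worth ≥ 363.
Taking satellite beacon + water filter gives 415 (≥ 363) for 12 kg.
No combination under 12 kg hits 363.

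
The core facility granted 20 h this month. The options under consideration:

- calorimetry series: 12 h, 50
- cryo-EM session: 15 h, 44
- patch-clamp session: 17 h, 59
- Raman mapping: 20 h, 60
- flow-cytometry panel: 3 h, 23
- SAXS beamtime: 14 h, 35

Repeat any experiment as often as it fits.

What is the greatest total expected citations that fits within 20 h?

138

The ratio ordering already packs tightly: 6×flow-cytometry panel, 18 h, 138.
The spare 2 h is too small for any remaining experiment, and no exchange beats 138.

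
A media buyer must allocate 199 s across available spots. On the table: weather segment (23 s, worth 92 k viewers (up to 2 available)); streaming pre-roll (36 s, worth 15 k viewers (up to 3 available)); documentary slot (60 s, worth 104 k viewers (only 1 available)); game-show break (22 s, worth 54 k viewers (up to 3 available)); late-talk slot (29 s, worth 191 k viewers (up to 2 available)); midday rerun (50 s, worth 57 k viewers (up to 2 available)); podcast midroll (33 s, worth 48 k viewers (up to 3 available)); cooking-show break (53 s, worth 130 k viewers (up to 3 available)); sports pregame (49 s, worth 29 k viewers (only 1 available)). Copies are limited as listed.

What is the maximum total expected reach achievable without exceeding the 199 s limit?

750

Greedy by ratio would take 2×weather segment + 3×game-show break + 2×late-talk slot: 170 s used, total 728.
Replace 2×game-show break with cooking-show break: the trade gains 22 net, giving 750 at 179 s.
Every other selection either busts 199 s or exceeds an availability limit or fails to beat 750.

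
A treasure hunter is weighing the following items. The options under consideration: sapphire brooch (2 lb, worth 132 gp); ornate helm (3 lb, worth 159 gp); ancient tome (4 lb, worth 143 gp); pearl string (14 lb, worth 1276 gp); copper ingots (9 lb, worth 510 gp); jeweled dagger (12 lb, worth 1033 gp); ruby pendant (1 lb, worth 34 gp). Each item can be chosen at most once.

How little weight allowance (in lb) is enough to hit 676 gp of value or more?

12

Need the lightest bundle worth ≥ 676.
Taking jeweled dagger gives 1033 (≥ 676) for 12 lb.
Any bundle with less than 12 lb falls short of 676.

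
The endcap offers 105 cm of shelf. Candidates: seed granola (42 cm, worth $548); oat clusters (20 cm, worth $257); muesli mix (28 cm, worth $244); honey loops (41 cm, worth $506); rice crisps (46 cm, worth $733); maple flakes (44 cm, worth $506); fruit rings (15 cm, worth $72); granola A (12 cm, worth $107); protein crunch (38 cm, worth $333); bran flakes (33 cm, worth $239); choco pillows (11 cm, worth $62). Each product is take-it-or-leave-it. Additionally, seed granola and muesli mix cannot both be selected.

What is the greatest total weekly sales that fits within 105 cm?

1388

The ratio ordering already packs tightly: seed granola + rice crisps + granola A, 100 cm, 1388.
Next best is seed granola + rice crisps + fruit rings at 1353 (103 cm) — short by 35.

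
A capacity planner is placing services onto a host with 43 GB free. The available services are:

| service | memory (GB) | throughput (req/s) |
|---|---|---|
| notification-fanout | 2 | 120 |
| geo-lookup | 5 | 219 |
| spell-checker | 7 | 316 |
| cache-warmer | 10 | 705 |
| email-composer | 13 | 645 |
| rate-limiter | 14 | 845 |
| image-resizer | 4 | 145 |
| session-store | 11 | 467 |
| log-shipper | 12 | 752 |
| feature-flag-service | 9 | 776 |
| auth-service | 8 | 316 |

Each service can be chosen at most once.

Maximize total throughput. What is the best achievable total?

A density-first pass picks notification-fanout + spell-checker + cache-warmer + log-shipper + feature-flag-service — 2669 at 40 GB.
Dropping notification-fanout frees 2 GB; slotting in geo-lookup (5 GB) lifts the total to 2768 at 43 GB.
Every other selection either busts 43 GB or fails to beat 2768.

2768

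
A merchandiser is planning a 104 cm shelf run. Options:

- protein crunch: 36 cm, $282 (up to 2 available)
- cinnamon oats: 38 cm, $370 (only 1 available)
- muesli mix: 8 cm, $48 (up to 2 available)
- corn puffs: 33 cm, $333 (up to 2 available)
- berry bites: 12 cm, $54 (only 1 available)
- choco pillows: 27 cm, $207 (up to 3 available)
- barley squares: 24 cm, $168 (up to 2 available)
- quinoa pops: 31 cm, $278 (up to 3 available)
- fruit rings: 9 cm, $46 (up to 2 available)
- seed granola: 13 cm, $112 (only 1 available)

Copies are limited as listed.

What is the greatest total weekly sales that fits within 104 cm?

1036

By weekly sales per cm: corn puffs 10.09, cinnamon oats 9.74, quinoa pops 8.97, seed granola 8.62 lead.
Taking cinnamon oats + 2×corn puffs: 104 cm used, 1036 in weekly sales.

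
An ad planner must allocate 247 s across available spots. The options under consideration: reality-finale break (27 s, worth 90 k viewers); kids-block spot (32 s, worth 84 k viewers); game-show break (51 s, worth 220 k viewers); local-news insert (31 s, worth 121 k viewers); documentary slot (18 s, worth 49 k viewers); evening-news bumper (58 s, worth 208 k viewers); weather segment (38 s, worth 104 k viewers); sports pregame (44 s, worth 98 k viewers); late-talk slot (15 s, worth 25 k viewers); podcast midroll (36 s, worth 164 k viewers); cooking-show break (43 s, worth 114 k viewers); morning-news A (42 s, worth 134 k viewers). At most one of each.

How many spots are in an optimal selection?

6

Optimal total is 937.
reality-finale break + game-show break + local-news insert + evening-news bumper + podcast midroll + morning-news A hits 937 at 245 s.
Every optimal selection uses 6 spots.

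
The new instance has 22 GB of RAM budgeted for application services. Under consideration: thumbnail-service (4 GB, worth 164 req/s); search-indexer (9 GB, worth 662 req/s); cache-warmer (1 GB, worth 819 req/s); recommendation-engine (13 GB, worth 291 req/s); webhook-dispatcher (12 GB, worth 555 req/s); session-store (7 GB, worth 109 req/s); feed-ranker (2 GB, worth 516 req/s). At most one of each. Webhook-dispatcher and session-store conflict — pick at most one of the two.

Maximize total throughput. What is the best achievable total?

Best packing: thumbnail-service + search-indexer + cache-warmer + feed-ranker — 16 GB, 2161 total.
Next best is search-indexer + cache-warmer + session-store + feed-ranker at 2106 (19 GB) — short by 55.

2161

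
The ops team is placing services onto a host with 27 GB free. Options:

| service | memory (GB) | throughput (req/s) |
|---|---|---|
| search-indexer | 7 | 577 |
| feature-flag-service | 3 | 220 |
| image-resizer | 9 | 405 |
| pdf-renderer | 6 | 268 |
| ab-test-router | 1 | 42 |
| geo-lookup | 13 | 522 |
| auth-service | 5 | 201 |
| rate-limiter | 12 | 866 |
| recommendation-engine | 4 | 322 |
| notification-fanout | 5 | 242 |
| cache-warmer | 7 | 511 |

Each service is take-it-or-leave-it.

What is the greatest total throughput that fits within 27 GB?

2027

A density-first pass picks search-indexer + feature-flag-service + ab-test-router + recommendation-engine + notification-fanout + cache-warmer — 1914 at 27 GB.
Replace notification-fanout and cache-warmer with rate-limiter: the trade gains 113 net, giving 2027 at 27 GB.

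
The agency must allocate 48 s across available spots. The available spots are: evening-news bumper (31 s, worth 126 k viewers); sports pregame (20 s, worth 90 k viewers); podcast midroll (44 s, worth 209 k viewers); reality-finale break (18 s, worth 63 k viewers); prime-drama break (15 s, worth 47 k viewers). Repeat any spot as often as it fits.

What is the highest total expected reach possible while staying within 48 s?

209

Ranking by ratio (expected reach/s): podcast midroll 4.75, sports pregame 4.50, evening-news bumper 4.06.
Best packing: podcast midroll — 44 s, 209 total.
The spare 4 s is too small for any remaining spot, and no exchange beats 209.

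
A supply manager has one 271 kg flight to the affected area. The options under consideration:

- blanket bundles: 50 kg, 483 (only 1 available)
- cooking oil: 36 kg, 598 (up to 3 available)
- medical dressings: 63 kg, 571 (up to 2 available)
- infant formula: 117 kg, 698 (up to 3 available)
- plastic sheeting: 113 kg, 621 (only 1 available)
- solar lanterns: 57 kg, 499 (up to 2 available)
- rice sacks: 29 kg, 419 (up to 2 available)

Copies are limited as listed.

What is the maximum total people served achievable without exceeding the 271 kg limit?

3355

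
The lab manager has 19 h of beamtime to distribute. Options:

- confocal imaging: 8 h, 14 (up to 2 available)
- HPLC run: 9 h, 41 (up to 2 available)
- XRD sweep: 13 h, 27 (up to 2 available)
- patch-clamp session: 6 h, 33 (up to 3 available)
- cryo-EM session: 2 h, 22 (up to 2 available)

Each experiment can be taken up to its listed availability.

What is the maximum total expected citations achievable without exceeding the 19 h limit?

Density check — cryo-EM session 11.00, patch-clamp session 5.50, HPLC run 4.56 are the best per h.
A density-first pass picks 2×patch-clamp session + 2×cryo-EM session — 110 at 16 h.
Dropping patch-clamp session frees 6 h; slotting in HPLC run (9 h) lifts the total to 118 at 19 h.
That's the maximum — no swap from here does better than 118.

118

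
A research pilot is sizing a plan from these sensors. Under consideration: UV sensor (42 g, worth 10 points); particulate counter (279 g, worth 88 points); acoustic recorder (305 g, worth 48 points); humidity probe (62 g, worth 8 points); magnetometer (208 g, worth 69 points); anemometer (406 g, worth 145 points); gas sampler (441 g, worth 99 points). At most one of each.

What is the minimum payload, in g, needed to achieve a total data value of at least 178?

614

Need the lightest bundle worth ≥ 178.
magnetometer + anemometer reaches 214 using 614 g.
Any bundle with less than 614 g falls short of 178.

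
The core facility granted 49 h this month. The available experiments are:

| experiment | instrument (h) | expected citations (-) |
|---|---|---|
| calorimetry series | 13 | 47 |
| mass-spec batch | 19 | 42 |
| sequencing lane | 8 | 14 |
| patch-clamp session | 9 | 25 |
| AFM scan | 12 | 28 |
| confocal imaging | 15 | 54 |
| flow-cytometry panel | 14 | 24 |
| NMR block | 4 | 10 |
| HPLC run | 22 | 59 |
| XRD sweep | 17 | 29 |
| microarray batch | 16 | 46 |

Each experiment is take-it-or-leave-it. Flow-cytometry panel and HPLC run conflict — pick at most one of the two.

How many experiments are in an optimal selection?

4

Optimal total is 157.
One optimal bundle: calorimetry series + confocal imaging + NMR block + microarray batch (48 h).
Any selection reaching 157 contains exactly 4 experiments.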